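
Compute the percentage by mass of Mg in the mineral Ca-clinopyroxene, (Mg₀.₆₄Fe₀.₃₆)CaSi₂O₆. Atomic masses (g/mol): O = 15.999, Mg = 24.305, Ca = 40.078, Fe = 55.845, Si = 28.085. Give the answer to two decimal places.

6.83 weight percent

Formula mass = 0.64*24.305 + 0.36*55.845 + 1*40.078 + 2*28.085 + 6*15.999 = 227.901 g/mol, of which 15.555 g is Mg.
So Mg makes up 15.555/227.901 = 0.0683 of the mass, i.e. 6.83%.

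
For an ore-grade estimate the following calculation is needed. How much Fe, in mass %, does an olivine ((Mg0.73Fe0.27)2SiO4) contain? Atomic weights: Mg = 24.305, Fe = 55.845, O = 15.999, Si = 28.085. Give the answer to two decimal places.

19.12 mass %

M((Mg0.73Fe0.27)2SiO4) = 157.723 g/mol.
Fe contributes 0.54 × 55.845 = 30.156 g per mole.
30.156/157.723 = 0.1912 → 19.12%.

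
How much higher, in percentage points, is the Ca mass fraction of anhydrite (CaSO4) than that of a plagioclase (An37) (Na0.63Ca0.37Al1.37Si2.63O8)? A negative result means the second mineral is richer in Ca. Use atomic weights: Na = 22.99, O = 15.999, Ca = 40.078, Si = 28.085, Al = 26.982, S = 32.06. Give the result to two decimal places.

First mineral: 40.078 g Ca in 136.134 g formula = 29.44 wt% Ca.
Second mineral: 14.829 g Ca in 268.133 g formula = 5.53 wt% Ca.
29.44% − 5.53% gives a difference of 23.91 percentage points.

23.91 percentage points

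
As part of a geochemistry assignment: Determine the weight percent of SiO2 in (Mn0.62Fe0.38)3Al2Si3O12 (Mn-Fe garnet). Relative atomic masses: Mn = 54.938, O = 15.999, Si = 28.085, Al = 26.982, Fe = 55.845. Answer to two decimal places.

36.34 wt%

M((Mn0.62Fe0.38)3Al2Si3O12) = 496.055 g/mol; M(SiO2) = 60.083 g/mol.
Moles SiO2 per formula unit = 3 Si ÷ 1 = 3.0000.
SiO2 fraction = (3.0000 × 60.083) / 496.055 = 180.249/496.055 = 0.3634.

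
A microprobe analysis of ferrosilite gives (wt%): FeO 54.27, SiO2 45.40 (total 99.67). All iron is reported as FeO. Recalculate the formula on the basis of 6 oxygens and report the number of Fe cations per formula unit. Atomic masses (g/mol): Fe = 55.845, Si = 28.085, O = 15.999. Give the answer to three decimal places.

2.000 Fe apfu

FeO: 54.27/71.844 = 0.75539 mol → 0.75539 mol Fe, 0.75539 mol O.
SiO2: 45.40/60.083 = 0.75562 mol → 0.75562 mol Si, 1.51124 mol O.
Total oxygen = 2.26663 mol. Normalization factor = 6/2.26663 = 2.64710.
Fe per 6 O = 0.75539 × 2.64710 = 2.000.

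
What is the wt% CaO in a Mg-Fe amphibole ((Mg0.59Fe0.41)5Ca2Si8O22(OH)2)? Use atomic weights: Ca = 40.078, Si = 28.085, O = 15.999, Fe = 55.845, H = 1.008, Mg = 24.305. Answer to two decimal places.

12.79 wt%

Formula mass = 877.010 g/mol.
2 Ca → 2.0000 mol CaO per formula unit; M(CaO) = 56.077, so CaO mass = 112.154 g.
112.154/877.010 × 100 = 12.79 wt%.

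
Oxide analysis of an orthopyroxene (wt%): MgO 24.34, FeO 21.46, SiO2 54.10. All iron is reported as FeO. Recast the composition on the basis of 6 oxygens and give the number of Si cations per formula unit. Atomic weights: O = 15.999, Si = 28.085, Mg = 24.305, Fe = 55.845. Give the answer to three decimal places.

MgO: 24.34/40.304 = 0.60391 mol → 0.60391 mol Mg, 0.60391 mol O.
FeO: 21.46/71.844 = 0.29870 mol → 0.29870 mol Fe, 0.29870 mol O.
SiO2: 54.10/60.083 = 0.90042 mol → 0.90042 mol Si, 1.80084 mol O.
Total oxygen = 2.70345 mol. Normalization factor = 6/2.70345 = 2.21939.
Si per 6 O = 0.90042 × 2.21939 = 1.998.

1.998 Si apfu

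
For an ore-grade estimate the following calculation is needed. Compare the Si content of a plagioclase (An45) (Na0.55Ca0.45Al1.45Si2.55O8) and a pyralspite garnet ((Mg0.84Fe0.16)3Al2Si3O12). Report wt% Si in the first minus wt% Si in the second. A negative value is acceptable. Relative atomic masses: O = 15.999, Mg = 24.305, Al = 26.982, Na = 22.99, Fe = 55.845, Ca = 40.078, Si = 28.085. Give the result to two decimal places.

6.44 percentage points

M(Na0.55Ca0.45Al1.45Si2.55O8) = 269.412 g/mol, so wt% Si = 71.617/269.412 × 100 = 26.58%.
M((Mg0.84Fe0.16)3Al2Si3O12) = 418.261 g/mol, so wt% Si = 84.255/418.261 × 100 = 20.14%.
26.58 − 20.14 = 6.44 pp.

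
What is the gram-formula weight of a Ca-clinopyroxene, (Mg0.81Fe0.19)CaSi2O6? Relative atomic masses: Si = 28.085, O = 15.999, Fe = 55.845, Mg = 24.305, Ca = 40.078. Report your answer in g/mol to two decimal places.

M = 0.81×24.305 + 0.19×55.845 + 1×40.078 + 2×28.085 + 6×15.999

222.54 g/mol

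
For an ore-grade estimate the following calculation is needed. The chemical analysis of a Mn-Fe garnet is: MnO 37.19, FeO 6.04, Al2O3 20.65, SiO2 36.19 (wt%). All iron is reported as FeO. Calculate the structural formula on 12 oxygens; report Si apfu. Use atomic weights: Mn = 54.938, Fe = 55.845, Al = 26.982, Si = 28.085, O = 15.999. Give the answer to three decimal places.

37.19 wt% MnO ÷ 70.937 g/mol = 0.52427 mol, giving 0.52427 Mn and 0.52427 O.
6.04 wt% FeO ÷ 71.844 g/mol = 0.08407 mol, giving 0.08407 Fe and 0.08407 O.
20.65 wt% Al2O3 ÷ 101.961 g/mol = 0.20253 mol, giving 0.40506 Al and 0.60759 O.
36.19 wt% SiO2 ÷ 60.083 g/mol = 0.60233 mol, giving 0.60233 Si and 1.20466 O.
Oxygen sums to 2.42059; scaling by 12/2.42059 = 4.95747 puts the formula on 12 O.
Si: 0.60233 × 4.95747 = 2.986 atoms per formula unit.

2.986 Si apfu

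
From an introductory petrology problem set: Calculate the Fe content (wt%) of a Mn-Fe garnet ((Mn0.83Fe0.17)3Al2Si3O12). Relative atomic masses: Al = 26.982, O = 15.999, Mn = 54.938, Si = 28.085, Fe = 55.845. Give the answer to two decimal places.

5.75 wt%

M((Mn0.83Fe0.17)3Al2Si3O12) = 495.484 g/mol.
Fe contributes 0.51 × 55.845 = 28.481 g per mole.
28.481/495.484 = 0.0575 → 5.75%.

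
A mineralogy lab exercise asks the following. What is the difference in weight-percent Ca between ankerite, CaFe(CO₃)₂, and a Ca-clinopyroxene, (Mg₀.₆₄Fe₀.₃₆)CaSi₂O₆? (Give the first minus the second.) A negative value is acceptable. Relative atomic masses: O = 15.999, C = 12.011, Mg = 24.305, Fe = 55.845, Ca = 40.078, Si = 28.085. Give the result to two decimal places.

0.97 percentage points

First mineral: 40.078 g Ca in 215.939 g formula = 18.56 wt% Ca.
Second mineral: 40.078 g Ca in 227.901 g formula = 17.59 wt% Ca.
18.56% − 17.59% gives a difference of 0.97 percentage points.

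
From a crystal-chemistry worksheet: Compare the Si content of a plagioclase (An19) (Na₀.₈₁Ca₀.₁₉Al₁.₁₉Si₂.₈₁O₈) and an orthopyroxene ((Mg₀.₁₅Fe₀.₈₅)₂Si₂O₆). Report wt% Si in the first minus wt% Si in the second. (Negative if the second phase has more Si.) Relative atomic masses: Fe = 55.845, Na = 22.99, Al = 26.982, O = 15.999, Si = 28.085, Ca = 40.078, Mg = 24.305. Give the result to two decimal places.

Si in Na₀.₈₁Ca₀.₁₉Al₁.₁₉Si₂.₈₁O₈: molar mass 265.256 g/mol; 2.81×28.085 = 78.919 g → 29.75 wt%.
Si in (Mg₀.₁₅Fe₀.₈₅)₂Si₂O₆: molar mass 254.392 g/mol; 2×28.085 = 56.170 g → 22.08 wt%.
Difference = 29.75 − 22.08 = 7.67 percentage points.

7.67 percentage points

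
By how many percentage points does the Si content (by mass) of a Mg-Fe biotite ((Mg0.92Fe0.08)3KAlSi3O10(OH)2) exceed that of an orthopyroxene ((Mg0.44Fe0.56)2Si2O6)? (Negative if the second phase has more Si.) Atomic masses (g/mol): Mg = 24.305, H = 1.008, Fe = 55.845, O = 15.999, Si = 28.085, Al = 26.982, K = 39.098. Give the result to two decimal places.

-3.96 percentage points

First mineral: 84.255 g Si in 424.824 g formula = 19.83 wt% Si.
Second mineral: 56.170 g Si in 236.099 g formula = 23.79 wt% Si.
19.83% − 23.79% gives a difference of -3.96 percentage points.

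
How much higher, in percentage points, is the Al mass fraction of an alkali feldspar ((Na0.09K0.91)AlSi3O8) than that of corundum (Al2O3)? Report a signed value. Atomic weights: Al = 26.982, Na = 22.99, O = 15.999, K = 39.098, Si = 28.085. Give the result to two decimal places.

M((Na0.09K0.91)AlSi3O8) = 276.877 g/mol, so wt% Al = 26.982/276.877 × 100 = 9.75%.
M(Al2O3) = 101.961 g/mol, so wt% Al = 53.964/101.961 × 100 = 52.93%.
9.75 − 52.93 = -43.18 pp.

-43.18 percentage points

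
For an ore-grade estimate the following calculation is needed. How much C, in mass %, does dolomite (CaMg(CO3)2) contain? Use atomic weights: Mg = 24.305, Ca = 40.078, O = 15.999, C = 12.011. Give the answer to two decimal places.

M(CaMg(CO3)2) = 184.399 g/mol.
C contributes 2 × 12.011 = 24.022 g per mole.
24.022/184.399 = 0.1303 → 13.03%.

13.03 mass %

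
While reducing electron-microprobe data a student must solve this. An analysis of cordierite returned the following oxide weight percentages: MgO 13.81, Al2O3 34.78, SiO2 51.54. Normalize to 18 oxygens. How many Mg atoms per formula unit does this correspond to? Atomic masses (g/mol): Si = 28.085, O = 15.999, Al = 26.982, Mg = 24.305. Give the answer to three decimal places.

13.81 wt% MgO ÷ 40.304 g/mol = 0.34265 mol, giving 0.34265 Mg and 0.34265 O.
34.78 wt% Al2O3 ÷ 101.961 g/mol = 0.34111 mol, giving 0.68222 Al and 1.02333 O.
51.54 wt% SiO2 ÷ 60.083 g/mol = 0.85781 mol, giving 0.85781 Si and 1.71562 O.
Oxygen sums to 3.08160; scaling by 18/3.08160 = 5.84112 puts the formula on 18 O.
Mg: 0.34265 × 5.84112 = 2.001 atoms per formula unit.

2.001 Mg apfu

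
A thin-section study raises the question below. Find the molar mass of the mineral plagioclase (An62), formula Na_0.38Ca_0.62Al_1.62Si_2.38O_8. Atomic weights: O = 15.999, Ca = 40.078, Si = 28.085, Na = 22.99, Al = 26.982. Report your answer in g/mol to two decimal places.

272.13 g/mol

The formula mass is the sum 0.38·22.99 + 0.62·40.078 + 1.62·26.982 + 2.38·28.085 + 8·15.999.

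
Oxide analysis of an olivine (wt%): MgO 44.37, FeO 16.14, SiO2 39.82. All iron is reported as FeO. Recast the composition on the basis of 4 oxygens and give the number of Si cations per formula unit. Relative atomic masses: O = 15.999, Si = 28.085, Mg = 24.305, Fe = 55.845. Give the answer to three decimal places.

1.000 Si apfu

44.37 wt% MgO ÷ 40.304 g/mol = 1.10088 mol, giving 1.10088 Mg and 1.10088 O.
16.14 wt% FeO ÷ 71.844 g/mol = 0.22465 mol, giving 0.22465 Fe and 0.22465 O.
39.82 wt% SiO2 ÷ 60.083 g/mol = 0.66275 mol, giving 0.66275 Si and 1.32550 O.
Oxygen sums to 2.65103; scaling by 4/2.65103 = 1.50885 puts the formula on 4 O.
Si: 0.66275 × 1.50885 = 1.000 atoms per formula unit.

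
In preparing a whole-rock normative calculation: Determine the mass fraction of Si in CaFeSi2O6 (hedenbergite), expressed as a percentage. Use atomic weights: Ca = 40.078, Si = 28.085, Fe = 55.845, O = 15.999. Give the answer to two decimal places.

22.64 weight percent

M(CaFeSi2O6) = 248.087 g/mol.
Si contributes 2 × 28.085 = 56.170 g per mole.
56.170/248.087 = 0.2264 → 22.64%.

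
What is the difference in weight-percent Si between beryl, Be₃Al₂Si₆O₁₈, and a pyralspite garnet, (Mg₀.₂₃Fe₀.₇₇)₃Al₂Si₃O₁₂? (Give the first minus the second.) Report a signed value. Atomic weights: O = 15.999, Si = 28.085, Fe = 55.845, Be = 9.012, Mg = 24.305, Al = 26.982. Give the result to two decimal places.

First mineral: 168.510 g Si in 537.492 g formula = 31.35 wt% Si.
Second mineral: 84.255 g Si in 475.979 g formula = 17.70 wt% Si.
31.35% − 17.70% gives a difference of 13.65 percentage points.

13.65 percentage points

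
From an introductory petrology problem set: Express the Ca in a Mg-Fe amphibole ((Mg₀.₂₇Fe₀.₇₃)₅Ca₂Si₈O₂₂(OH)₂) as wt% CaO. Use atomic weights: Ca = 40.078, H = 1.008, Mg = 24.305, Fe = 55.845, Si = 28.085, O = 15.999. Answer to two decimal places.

12.09 wt%

M((Mg₀.₂₇Fe₀.₇₃)₅Ca₂Si₈O₂₂(OH)₂) = 927.474 g/mol; M(CaO) = 56.077 g/mol.
Moles CaO per formula unit = 2 Ca ÷ 1 = 2.0000.
CaO fraction = (2.0000 × 56.077) / 927.474 = 112.154/927.474 = 0.1209.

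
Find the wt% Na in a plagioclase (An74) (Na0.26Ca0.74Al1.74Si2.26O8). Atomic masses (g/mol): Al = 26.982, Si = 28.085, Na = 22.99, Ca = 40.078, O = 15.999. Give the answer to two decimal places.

Formula mass = 0.26×22.99 + 0.74×40.078 + 1.74×26.982 + 2.26×28.085 + 8×15.999 = 274.048 g/mol, of which 5.977 g is Na.
So Na makes up 5.977/274.048 = 0.0218 of the mass, i.e. 2.18%.

2.18 wt%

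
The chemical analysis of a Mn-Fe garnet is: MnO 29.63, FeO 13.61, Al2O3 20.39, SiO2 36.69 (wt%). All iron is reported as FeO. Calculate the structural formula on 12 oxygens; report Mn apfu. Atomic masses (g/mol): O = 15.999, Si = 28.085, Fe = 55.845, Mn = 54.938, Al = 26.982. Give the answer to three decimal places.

2.064 Mn apfu

MnO: 29.63/70.937 = 0.41769 mol → 0.41769 mol Mn, 0.41769 mol O.
FeO: 13.61/71.844 = 0.18944 mol → 0.18944 mol Fe, 0.18944 mol O.
Al2O3: 20.39/101.961 = 0.19998 mol → 0.39996 mol Al, 0.59994 mol O.
SiO2: 36.69/60.083 = 0.61066 mol → 0.61066 mol Si, 1.22132 mol O.
Total oxygen = 2.42839 mol. Normalization factor = 12/2.42839 = 4.94155.
Mn per 12 O = 0.41769 × 4.94155 = 2.064.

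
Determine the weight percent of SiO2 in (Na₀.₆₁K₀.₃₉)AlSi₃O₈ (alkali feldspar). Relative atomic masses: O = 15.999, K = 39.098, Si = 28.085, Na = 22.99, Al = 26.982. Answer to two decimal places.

Formula mass = 268.501 g/mol.
3 Si → 3.0000 mol SiO2 per formula unit; M(SiO2) = 60.083, so SiO2 mass = 180.249 g.
180.249/268.501 × 100 = 67.13 wt%.

67.13 wt%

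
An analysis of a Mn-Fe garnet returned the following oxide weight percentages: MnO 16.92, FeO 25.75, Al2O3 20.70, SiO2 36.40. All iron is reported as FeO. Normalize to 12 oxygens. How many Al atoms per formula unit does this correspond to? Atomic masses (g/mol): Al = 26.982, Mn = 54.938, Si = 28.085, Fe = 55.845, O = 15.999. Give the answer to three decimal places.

MnO (M=70.937): mol = 0.23852; Mn = 0.23852, O = 0.23852.
FeO (M=71.844): mol = 0.35842; Fe = 0.35842, O = 0.35842.
Al2O3 (M=101.961): mol = 0.20302; Al = 0.40604, O = 0.60906.
SiO2 (M=60.083): mol = 0.60583; Si = 0.60583, O = 1.21166.
ΣO = 2.41766; factor = 12/ΣO = 4.96348.
Al apfu = 0.40604 × 4.96348 = 2.015.

2.015 Al apfu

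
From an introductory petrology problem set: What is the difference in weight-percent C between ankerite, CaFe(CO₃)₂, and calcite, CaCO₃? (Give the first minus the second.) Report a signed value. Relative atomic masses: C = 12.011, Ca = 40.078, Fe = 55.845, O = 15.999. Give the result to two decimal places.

First mineral: 24.022 g C in 215.939 g formula = 11.12 wt% C.
Second mineral: 12.011 g C in 100.086 g formula = 12.00 wt% C.
11.12% − 12.00% gives a difference of -0.88 percentage points.

-0.88 percentage points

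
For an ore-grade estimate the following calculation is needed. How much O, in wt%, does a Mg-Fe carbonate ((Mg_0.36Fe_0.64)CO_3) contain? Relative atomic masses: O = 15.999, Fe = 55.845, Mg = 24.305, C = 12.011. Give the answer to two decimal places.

45.93 wt%

Formula mass = 0.36×24.305 + 0.64×55.845 + 1×12.011 + 3×15.999 = 104.499 g/mol, of which 47.997 g is O.
So O makes up 47.997/104.499 = 0.4593 of the mass, i.e. 45.93%.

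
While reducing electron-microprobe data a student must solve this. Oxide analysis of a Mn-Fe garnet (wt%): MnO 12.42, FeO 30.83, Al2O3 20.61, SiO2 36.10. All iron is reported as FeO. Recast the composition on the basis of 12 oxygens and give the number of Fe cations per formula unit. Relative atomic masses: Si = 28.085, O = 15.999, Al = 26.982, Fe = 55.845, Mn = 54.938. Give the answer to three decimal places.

12.42 wt% MnO ÷ 70.937 g/mol = 0.17508 mol, giving 0.17508 Mn and 0.17508 O.
30.83 wt% FeO ÷ 71.844 g/mol = 0.42912 mol, giving 0.42912 Fe and 0.42912 O.
20.61 wt% Al2O3 ÷ 101.961 g/mol = 0.20214 mol, giving 0.40428 Al and 0.60642 O.
36.10 wt% SiO2 ÷ 60.083 g/mol = 0.60084 mol, giving 0.60084 Si and 1.20168 O.
Oxygen sums to 2.41230; scaling by 12/2.41230 = 4.97451 puts the formula on 12 O.
Fe: 0.42912 × 4.97451 = 2.135 atoms per formula unit.

2.135 Fe apfu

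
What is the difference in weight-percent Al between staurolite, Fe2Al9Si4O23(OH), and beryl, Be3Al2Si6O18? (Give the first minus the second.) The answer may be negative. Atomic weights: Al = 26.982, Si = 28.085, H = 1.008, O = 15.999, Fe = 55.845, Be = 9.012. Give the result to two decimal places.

M(Fe2Al9Si4O23(OH)) = 851.852 g/mol, so wt% Al = 242.838/851.852 × 100 = 28.51%.
M(Be3Al2Si6O18) = 537.492 g/mol, so wt% Al = 53.964/537.492 × 100 = 10.04%.
28.51 − 10.04 = 18.47 pp.

18.47 percentage points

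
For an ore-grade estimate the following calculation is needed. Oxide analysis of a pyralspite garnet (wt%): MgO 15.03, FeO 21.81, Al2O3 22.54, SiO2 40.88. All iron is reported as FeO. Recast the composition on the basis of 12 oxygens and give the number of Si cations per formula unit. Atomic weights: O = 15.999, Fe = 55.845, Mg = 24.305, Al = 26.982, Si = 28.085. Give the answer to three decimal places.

MgO (M=40.304): mol = 0.37292; Mg = 0.37292, O = 0.37292.
FeO (M=71.844): mol = 0.30357; Fe = 0.30357, O = 0.30357.
Al2O3 (M=101.961): mol = 0.22106; Al = 0.44212, O = 0.66318.
SiO2 (M=60.083): mol = 0.68039; Si = 0.68039, O = 1.36078.
ΣO = 2.70045; factor = 12/ΣO = 4.44370.
Si apfu = 0.68039 × 4.44370 = 3.023.

3.023 Si apfu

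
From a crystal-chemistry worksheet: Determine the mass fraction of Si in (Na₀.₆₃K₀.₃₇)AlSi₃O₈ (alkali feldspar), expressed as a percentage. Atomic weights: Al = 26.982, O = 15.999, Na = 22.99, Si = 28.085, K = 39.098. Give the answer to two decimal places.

Molar mass of (Na₀.₆₃K₀.₃₇)AlSi₃O₈: 0.63·22.99 + 0.37·39.098 + 1·26.982 + 3·28.085 + 8·15.999 = 268.179 g/mol.
Mass of Si per formula unit: 3 × 28.085 = 84.255 g.
Weight fraction Si = 84.255 / 268.179 = 0.3142.

31.42 weight percent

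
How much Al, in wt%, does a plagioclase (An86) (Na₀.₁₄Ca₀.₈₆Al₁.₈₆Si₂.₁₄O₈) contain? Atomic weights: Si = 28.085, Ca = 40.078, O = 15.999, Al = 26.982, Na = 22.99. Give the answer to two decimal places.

18.19 wt%

Formula mass = 0.14*22.99 + 0.86*40.078 + 1.86*26.982 + 2.14*28.085 + 8*15.999 = 275.966 g/mol, of which 50.187 g is Al.
So Al makes up 50.187/275.966 = 0.1819 of the mass, i.e. 18.19%.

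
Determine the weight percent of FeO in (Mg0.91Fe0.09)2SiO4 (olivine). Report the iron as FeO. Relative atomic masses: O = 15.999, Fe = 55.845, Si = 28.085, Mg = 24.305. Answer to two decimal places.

Formula mass = 146.368 g/mol.
0.18 Fe → 0.1800 mol FeO per formula unit; M(FeO) = 71.844, so FeO mass = 12.932 g.
12.932/146.368 × 100 = 8.84 wt%.

8.84 wt%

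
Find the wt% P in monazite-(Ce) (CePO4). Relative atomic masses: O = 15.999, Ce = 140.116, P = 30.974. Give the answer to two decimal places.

13.18 mass %

Formula mass = 1×140.116 + 1×30.974 + 4×15.999 = 235.086 g/mol, of which 30.974 g is P.
So P makes up 30.974/235.086 = 0.1318 of the mass, i.e. 13.18%.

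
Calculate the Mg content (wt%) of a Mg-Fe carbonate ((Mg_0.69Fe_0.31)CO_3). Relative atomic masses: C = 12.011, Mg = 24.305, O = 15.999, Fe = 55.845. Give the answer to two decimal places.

Formula mass = 0.69×24.305 + 0.31×55.845 + 1×12.011 + 3×15.999 = 94.090 g/mol, of which 16.770 g is Mg.
So Mg makes up 16.770/94.090 = 0.1782 of the mass, i.e. 17.82%.

17.82 wt%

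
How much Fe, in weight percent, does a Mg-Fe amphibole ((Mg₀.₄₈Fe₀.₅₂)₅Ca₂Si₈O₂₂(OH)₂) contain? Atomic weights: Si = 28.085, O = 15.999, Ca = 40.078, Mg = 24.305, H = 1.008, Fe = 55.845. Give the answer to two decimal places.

M((Mg₀.₄₈Fe₀.₅₂)₅Ca₂Si₈O₂₂(OH)₂) = 894.357 g/mol.
Fe contributes 2.60 × 55.845 = 145.197 g per mole.
145.197/894.357 = 0.1623 → 16.23%.

16.23 weight percent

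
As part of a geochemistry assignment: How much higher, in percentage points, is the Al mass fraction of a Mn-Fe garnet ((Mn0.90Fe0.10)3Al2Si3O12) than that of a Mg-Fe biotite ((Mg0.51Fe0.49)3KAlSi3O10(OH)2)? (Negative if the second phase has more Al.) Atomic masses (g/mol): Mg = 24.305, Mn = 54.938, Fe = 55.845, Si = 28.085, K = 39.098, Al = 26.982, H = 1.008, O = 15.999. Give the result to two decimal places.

5.08 percentage points

First mineral: 53.964 g Al in 495.293 g formula = 10.90 wt% Al.
Second mineral: 26.982 g Al in 463.618 g formula = 5.82 wt% Al.
10.90% − 5.82% gives a difference of 5.08 percentage points.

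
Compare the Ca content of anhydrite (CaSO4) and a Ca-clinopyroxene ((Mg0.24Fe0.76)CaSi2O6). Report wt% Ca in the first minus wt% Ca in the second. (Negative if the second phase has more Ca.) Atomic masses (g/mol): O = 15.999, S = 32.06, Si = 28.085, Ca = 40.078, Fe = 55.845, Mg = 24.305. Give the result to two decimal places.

12.78 percentage points

Ca in CaSO4: molar mass 136.134 g/mol; 1×40.078 = 40.078 g → 29.44 wt%.
Ca in (Mg0.24Fe0.76)CaSi2O6: molar mass 240.517 g/mol; 1×40.078 = 40.078 g → 16.66 wt%.
Difference = 29.44 − 16.66 = 12.78 percentage points.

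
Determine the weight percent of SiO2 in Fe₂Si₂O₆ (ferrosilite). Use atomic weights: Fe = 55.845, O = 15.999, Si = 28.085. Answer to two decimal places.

45.54 wt%

Formula mass = 263.854 g/mol.
2 Si → 2.0000 mol SiO2 per formula unit; M(SiO2) = 60.083, so SiO2 mass = 120.166 g.
120.166/263.854 × 100 = 45.54 wt%.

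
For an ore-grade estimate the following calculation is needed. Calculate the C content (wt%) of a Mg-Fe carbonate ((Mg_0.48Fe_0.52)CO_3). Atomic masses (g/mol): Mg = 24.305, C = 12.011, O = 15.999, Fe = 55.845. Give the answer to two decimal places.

11.93 wt%

Formula mass = 0.48×24.305 + 0.52×55.845 + 1×12.011 + 3×15.999 = 100.714 g/mol, of which 12.011 g is C.
So C makes up 12.011/100.714 = 0.1193 of the mass, i.e. 11.93%.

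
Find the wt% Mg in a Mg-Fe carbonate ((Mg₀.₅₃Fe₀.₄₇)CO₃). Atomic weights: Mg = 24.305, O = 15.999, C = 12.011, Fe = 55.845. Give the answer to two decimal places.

12.99 wt%

Formula mass = 0.53*24.305 + 0.47*55.845 + 1*12.011 + 3*15.999 = 99.137 g/mol, of which 12.882 g is Mg.
So Mg makes up 12.882/99.137 = 0.1299 of the mass, i.e. 12.99%.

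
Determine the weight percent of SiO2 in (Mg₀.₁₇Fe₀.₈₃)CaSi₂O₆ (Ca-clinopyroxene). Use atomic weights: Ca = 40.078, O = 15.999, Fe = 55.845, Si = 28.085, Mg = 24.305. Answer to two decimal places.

49.51 wt%

Molar mass of (Mg₀.₁₇Fe₀.₈₃)CaSi₂O₆ = 0.17×24.305 + 0.83×55.845 + 1×40.078 + 2×28.085 + 6×15.999 = 242.725 g/mol.
Each formula unit contains 2 Si, equivalent to 2/1 = 2.0000 mol SiO2.
M(SiO2) = 1×28.085 + 2×15.999 = 60.083 g/mol.
Mass of SiO2 per formula unit = 2.0000 × 60.083 = 120.166 g.
SiO2 wt% = 120.166 / 242.725 × 100 = 49.51%.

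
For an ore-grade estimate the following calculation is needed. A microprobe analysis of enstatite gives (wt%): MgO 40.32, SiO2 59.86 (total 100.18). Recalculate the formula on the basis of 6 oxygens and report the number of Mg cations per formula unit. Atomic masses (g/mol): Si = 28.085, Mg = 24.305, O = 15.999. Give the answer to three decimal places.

MgO (M=40.304): mol = 1.00040; Mg = 1.00040, O = 1.00040.
SiO2 (M=60.083): mol = 0.99629; Si = 0.99629, O = 1.99258.
ΣO = 2.99298; factor = 6/ΣO = 2.00469.
Mg apfu = 1.00040 × 2.00469 = 2.005.

2.005 Mg apfu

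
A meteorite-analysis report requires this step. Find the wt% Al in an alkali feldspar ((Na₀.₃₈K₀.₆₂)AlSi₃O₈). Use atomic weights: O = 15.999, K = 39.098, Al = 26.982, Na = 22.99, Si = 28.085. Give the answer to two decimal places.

9.91 mass %

Molar mass of (Na₀.₃₈K₀.₆₂)AlSi₃O₈: 0.38×22.99 + 0.62×39.098 + 1×26.982 + 3×28.085 + 8×15.999 = 272.206 g/mol.
Mass of Al per formula unit: 1 × 26.982 = 26.982 g.
Weight fraction Al = 26.982 / 272.206 = 0.0991.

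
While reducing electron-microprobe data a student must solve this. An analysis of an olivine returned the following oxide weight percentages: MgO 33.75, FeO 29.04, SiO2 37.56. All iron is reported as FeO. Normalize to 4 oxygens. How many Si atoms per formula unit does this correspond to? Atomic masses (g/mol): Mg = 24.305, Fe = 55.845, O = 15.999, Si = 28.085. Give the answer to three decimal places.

1.003 Si apfu

33.75 wt% MgO ÷ 40.304 g/mol = 0.83739 mol, giving 0.83739 Mg and 0.83739 O.
29.04 wt% FeO ÷ 71.844 g/mol = 0.40421 mol, giving 0.40421 Fe and 0.40421 O.
37.56 wt% SiO2 ÷ 60.083 g/mol = 0.62514 mol, giving 0.62514 Si and 1.25028 O.
Oxygen sums to 2.49188; scaling by 4/2.49188 = 1.60521 puts the formula on 4 O.
Si: 0.62514 × 1.60521 = 1.003 atoms per formula unit.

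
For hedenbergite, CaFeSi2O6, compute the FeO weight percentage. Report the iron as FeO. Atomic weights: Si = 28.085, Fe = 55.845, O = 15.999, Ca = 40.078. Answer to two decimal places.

Formula mass = 248.087 g/mol.
1 Fe → 1.0000 mol FeO per formula unit; M(FeO) = 71.844, so FeO mass = 71.844 g.
71.844/248.087 × 100 = 28.96 wt%.

28.96 wt%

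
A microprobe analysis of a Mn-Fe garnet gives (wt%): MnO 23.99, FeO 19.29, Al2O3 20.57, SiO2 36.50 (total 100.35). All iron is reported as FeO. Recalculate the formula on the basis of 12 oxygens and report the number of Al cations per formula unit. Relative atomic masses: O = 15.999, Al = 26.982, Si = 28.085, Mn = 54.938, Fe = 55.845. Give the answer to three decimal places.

1.995 Al apfu

23.99 wt% MnO ÷ 70.937 g/mol = 0.33819 mol, giving 0.33819 Mn and 0.33819 O.
19.29 wt% FeO ÷ 71.844 g/mol = 0.26850 mol, giving 0.26850 Fe and 0.26850 O.
20.57 wt% Al2O3 ÷ 101.961 g/mol = 0.20174 mol, giving 0.40348 Al and 0.60522 O.
36.50 wt% SiO2 ÷ 60.083 g/mol = 0.60749 mol, giving 0.60749 Si and 1.21498 O.
Oxygen sums to 2.42689; scaling by 12/2.42689 = 4.94460 puts the formula on 12 O.
Al: 0.40348 × 4.94460 = 1.995 atoms per formula unit.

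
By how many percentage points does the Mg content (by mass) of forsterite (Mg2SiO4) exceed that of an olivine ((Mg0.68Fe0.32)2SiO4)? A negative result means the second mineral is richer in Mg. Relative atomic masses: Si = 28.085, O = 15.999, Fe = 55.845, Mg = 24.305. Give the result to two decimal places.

Mg in Mg2SiO4: molar mass 140.691 g/mol; 2×24.305 = 48.610 g → 34.55 wt%.
Mg in (Mg0.68Fe0.32)2SiO4: molar mass 160.877 g/mol; 1.36×24.305 = 33.055 g → 20.55 wt%.
Difference = 34.55 − 20.55 = 14.00 percentage points.

14.00 percentage points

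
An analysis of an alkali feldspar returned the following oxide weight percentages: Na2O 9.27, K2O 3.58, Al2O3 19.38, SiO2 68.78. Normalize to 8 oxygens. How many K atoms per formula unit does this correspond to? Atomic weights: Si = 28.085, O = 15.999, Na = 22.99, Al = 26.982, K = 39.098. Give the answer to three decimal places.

Na2O: 9.27/61.979 = 0.14957 mol → 0.29914 mol Na, 0.14957 mol O.
K2O: 3.58/94.195 = 0.03801 mol → 0.07602 mol K, 0.03801 mol O.
Al2O3: 19.38/101.961 = 0.19007 mol → 0.38014 mol Al, 0.57021 mol O.
SiO2: 68.78/60.083 = 1.14475 mol → 1.14475 mol Si, 2.28950 mol O.
Total oxygen = 3.04729 mol. Normalization factor = 8/3.04729 = 2.62528.
K per 8 O = 0.07602 × 2.62528 = 0.200.

0.200 K apfu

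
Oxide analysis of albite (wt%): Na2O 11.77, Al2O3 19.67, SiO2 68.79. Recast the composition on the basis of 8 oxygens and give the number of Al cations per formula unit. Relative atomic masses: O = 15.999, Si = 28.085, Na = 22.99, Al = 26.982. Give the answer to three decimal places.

1.009 Al apfu

11.77 wt% Na2O ÷ 61.979 g/mol = 0.18990 mol, giving 0.37980 Na and 0.18990 O.
19.67 wt% Al2O3 ÷ 101.961 g/mol = 0.19292 mol, giving 0.38584 Al and 0.57876 O.
68.79 wt% SiO2 ÷ 60.083 g/mol = 1.14492 mol, giving 1.14492 Si and 2.28984 O.
Oxygen sums to 3.05850; scaling by 8/3.05850 = 2.61566 puts the formula on 8 O.
Al: 0.38584 × 2.61566 = 1.009 atoms per formula unit.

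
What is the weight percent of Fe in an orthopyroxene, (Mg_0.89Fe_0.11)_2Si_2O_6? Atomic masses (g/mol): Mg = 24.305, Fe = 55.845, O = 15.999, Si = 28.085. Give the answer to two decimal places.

Molar mass of (Mg_0.89Fe_0.11)_2Si_2O_6: 1.78×24.305 + 0.22×55.845 + 2×28.085 + 6×15.999 = 207.713 g/mol.
Mass of Fe per formula unit: 0.22 × 55.845 = 12.286 g.
Weight fraction Fe = 12.286 / 207.713 = 0.0591.

5.91 wt%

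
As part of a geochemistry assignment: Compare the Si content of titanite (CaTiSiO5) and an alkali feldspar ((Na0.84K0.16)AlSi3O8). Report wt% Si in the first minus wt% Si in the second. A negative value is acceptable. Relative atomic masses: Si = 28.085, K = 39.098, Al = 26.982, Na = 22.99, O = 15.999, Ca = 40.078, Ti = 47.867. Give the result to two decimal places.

-17.49 percentage points

M(CaTiSiO5) = 196.025 g/mol, so wt% Si = 28.085/196.025 × 100 = 14.33%.
M((Na0.84K0.16)AlSi3O8) = 264.796 g/mol, so wt% Si = 84.255/264.796 × 100 = 31.82%.
14.33 − 31.82 = -17.49 pp.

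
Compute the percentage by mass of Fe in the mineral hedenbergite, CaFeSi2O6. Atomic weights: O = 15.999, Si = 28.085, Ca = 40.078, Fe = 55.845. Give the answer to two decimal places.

Formula mass = 1×40.078 + 1×55.845 + 2×28.085 + 6×15.999 = 248.087 g/mol, of which 55.845 g is Fe.
So Fe makes up 55.845/248.087 = 0.2251 of the mass, i.e. 22.51%.

22.51 mass %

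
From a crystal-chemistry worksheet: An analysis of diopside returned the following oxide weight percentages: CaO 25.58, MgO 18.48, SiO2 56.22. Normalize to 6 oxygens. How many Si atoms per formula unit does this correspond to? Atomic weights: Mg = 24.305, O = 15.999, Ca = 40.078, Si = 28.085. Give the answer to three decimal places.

2.015 Si apfu

CaO: 25.58/56.077 = 0.45616 mol → 0.45616 mol Ca, 0.45616 mol O.
MgO: 18.48/40.304 = 0.45852 mol → 0.45852 mol Mg, 0.45852 mol O.
SiO2: 56.22/60.083 = 0.93571 mol → 0.93571 mol Si, 1.87142 mol O.
Total oxygen = 2.78610 mol. Normalization factor = 6/2.78610 = 2.15355.
Si per 6 O = 0.93571 × 2.15355 = 2.015.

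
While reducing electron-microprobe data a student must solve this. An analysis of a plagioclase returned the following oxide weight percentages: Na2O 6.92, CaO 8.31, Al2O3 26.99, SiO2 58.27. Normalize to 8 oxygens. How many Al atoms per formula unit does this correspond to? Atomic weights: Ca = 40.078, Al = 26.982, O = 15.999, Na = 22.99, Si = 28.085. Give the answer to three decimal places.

1.415 Al apfu

6.92 wt% Na2O ÷ 61.979 g/mol = 0.11165 mol, giving 0.22330 Na and 0.11165 O.
8.31 wt% CaO ÷ 56.077 g/mol = 0.14819 mol, giving 0.14819 Ca and 0.14819 O.
26.99 wt% Al2O3 ÷ 101.961 g/mol = 0.26471 mol, giving 0.52942 Al and 0.79413 O.
58.27 wt% SiO2 ÷ 60.083 g/mol = 0.96983 mol, giving 0.96983 Si and 1.93966 O.
Oxygen sums to 2.99363; scaling by 8/2.99363 = 2.67234 puts the formula on 8 O.
Al: 0.52942 × 2.67234 = 1.415 atoms per formula unit.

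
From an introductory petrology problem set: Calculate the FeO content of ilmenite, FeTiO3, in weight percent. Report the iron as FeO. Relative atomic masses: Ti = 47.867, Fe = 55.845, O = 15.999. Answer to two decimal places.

Molar mass of FeTiO3 = 1·55.845 + 1·47.867 + 3·15.999 = 151.709 g/mol.
Each formula unit contains 1 Fe, equivalent to 1/1 = 1.0000 mol FeO.
M(FeO) = 1×55.845 + 1×15.999 = 71.844 g/mol.
Mass of FeO per formula unit = 1.0000 × 71.844 = 71.844 g.
FeO wt% = 71.844 / 151.709 × 100 = 47.36%.

47.36 wt%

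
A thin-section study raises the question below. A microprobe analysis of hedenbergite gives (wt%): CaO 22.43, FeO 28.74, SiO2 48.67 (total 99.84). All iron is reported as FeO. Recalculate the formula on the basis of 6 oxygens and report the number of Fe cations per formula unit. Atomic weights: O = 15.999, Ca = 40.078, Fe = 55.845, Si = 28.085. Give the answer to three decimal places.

0.992 Fe apfu

CaO: 22.43/56.077 = 0.39999 mol → 0.39999 mol Ca, 0.39999 mol O.
FeO: 28.74/71.844 = 0.40003 mol → 0.40003 mol Fe, 0.40003 mol O.
SiO2: 48.67/60.083 = 0.81005 mol → 0.81005 mol Si, 1.62010 mol O.
Total oxygen = 2.42012 mol. Normalization factor = 6/2.42012 = 2.47922.
Fe per 6 O = 0.40003 × 2.47922 = 0.992.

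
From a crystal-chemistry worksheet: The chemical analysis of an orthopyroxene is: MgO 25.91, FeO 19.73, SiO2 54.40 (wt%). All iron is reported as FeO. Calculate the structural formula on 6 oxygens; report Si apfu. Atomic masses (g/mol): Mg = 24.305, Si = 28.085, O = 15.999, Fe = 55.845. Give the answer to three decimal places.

1.991 Si apfu

MgO: 25.91/40.304 = 0.64286 mol → 0.64286 mol Mg, 0.64286 mol O.
FeO: 19.73/71.844 = 0.27462 mol → 0.27462 mol Fe, 0.27462 mol O.
SiO2: 54.40/60.083 = 0.90541 mol → 0.90541 mol Si, 1.81082 mol O.
Total oxygen = 2.72830 mol. Normalization factor = 6/2.72830 = 2.19917.
Si per 6 O = 0.90541 × 2.19917 = 1.991.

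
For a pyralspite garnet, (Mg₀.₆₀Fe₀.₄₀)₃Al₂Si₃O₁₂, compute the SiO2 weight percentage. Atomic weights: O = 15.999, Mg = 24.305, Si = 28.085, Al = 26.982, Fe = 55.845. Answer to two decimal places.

40.88 wt%

Formula mass = 440.970 g/mol.
3 Si → 3.0000 mol SiO2 per formula unit; M(SiO2) = 60.083, so SiO2 mass = 180.249 g.
180.249/440.970 × 100 = 40.88 wt%.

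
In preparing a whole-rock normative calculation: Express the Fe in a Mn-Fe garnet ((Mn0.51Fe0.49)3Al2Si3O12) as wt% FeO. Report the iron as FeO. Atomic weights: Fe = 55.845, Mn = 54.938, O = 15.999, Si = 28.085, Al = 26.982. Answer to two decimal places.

Molar mass of (Mn0.51Fe0.49)3Al2Si3O12 = 1.53×54.938 + 1.47×55.845 + 2×26.982 + 3×28.085 + 12×15.999 = 496.354 g/mol.
Each formula unit contains 1.47 Fe, equivalent to 1.47/1 = 1.4700 mol FeO.
M(FeO) = 1×55.845 + 1×15.999 = 71.844 g/mol.
Mass of FeO per formula unit = 1.4700 × 71.844 = 105.611 g.
FeO wt% = 105.611 / 496.354 × 100 = 21.28%.

21.28 wt%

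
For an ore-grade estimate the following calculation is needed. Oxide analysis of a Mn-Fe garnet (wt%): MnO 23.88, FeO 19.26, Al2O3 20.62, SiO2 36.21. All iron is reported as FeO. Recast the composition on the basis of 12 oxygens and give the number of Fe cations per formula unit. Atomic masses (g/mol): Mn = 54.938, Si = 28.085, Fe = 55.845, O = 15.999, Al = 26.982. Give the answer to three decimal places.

MnO: 23.88/70.937 = 0.33664 mol → 0.33664 mol Mn, 0.33664 mol O.
FeO: 19.26/71.844 = 0.26808 mol → 0.26808 mol Fe, 0.26808 mol O.
Al2O3: 20.62/101.961 = 0.20223 mol → 0.40446 mol Al, 0.60669 mol O.
SiO2: 36.21/60.083 = 0.60267 mol → 0.60267 mol Si, 1.20534 mol O.
Total oxygen = 2.41675 mol. Normalization factor = 12/2.41675 = 4.96535.
Fe per 12 O = 0.26808 × 4.96535 = 1.331.

1.331 Fe apfu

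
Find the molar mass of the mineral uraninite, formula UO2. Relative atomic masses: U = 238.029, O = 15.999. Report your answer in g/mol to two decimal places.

270.03 g/mol

The formula mass is the sum 1*238.029 + 2*15.999.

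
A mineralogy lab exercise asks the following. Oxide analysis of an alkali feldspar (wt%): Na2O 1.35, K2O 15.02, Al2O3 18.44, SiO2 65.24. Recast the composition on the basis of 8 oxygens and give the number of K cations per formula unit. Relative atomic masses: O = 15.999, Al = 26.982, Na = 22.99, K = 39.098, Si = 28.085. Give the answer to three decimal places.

0.881 K apfu

1.35 wt% Na2O ÷ 61.979 g/mol = 0.02178 mol, giving 0.04356 Na and 0.02178 O.
15.02 wt% K2O ÷ 94.195 g/mol = 0.15946 mol, giving 0.31892 K and 0.15946 O.
18.44 wt% Al2O3 ÷ 101.961 g/mol = 0.18085 mol, giving 0.36170 Al and 0.54255 O.
65.24 wt% SiO2 ÷ 60.083 g/mol = 1.08583 mol, giving 1.08583 Si and 2.17166 O.
Oxygen sums to 2.89545; scaling by 8/2.89545 = 2.76296 puts the formula on 8 O.
K: 0.31892 × 2.76296 = 0.881 atoms per formula unit.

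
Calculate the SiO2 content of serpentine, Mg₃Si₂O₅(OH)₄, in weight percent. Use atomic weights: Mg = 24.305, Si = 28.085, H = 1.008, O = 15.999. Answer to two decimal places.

43.36 wt%

M(Mg₃Si₂O₅(OH)₄) = 277.108 g/mol; M(SiO2) = 60.083 g/mol.
Moles SiO2 per formula unit = 2 Si ÷ 1 = 2.0000.
SiO2 fraction = (2.0000 × 60.083) / 277.108 = 120.166/277.108 = 0.4336.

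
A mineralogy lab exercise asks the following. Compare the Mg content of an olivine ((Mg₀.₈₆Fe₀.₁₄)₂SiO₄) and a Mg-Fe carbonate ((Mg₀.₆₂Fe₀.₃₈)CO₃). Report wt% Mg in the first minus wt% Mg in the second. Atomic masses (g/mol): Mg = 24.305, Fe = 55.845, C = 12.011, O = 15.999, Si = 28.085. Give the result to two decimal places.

12.31 percentage points

First mineral: 41.805 g Mg in 149.522 g formula = 27.96 wt% Mg.
Second mineral: 15.069 g Mg in 96.298 g formula = 15.65 wt% Mg.
27.96% − 15.65% gives a difference of 12.31 percentage points.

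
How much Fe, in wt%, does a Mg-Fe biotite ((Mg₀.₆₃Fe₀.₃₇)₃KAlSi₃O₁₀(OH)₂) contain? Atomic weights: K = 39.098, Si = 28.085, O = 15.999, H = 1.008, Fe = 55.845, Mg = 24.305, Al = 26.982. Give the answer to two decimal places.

Formula mass = 1.89×24.305 + 1.11×55.845 + 1×39.098 + 1×26.982 + 3×28.085 + 12×15.999 + 2×1.008 = 452.263 g/mol, of which 61.988 g is Fe.
So Fe makes up 61.988/452.263 = 0.1371 of the mass, i.e. 13.71%.

13.71 wt%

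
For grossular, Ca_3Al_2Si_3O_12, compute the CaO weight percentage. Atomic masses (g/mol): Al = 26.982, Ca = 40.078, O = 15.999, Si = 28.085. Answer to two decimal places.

Formula mass = 450.441 g/mol.
3 Ca → 3.0000 mol CaO per formula unit; M(CaO) = 56.077, so CaO mass = 168.231 g.
168.231/450.441 × 100 = 37.35 wt%.

37.35 wt%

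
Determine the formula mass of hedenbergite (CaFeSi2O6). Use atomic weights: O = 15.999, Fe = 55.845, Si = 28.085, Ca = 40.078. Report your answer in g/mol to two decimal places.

The formula mass is the sum 1*40.078 + 1*55.845 + 2*28.085 + 6*15.999.

248.09 g/mol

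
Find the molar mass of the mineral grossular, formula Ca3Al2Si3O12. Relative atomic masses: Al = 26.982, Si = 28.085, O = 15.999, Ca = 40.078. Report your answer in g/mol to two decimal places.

450.44 g/mol

Ca: 3 × 40.078 = 120.2340
Al: 2 × 26.982 = 53.9640
Si: 3 × 28.085 = 84.2550
O: 12 × 15.999 = 191.9880
Summing the contributions gives the formula mass.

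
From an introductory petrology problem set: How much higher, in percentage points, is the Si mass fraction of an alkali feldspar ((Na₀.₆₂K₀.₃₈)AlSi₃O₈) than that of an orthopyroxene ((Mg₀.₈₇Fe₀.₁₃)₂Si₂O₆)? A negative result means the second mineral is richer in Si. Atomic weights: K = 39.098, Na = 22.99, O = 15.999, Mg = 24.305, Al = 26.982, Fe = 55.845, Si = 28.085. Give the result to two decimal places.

4.52 percentage points

Si in (Na₀.₆₂K₀.₃₈)AlSi₃O₈: molar mass 268.340 g/mol; 3×28.085 = 84.255 g → 31.40 wt%.
Si in (Mg₀.₈₇Fe₀.₁₃)₂Si₂O₆: molar mass 208.974 g/mol; 2×28.085 = 56.170 g → 26.88 wt%.
Difference = 31.40 − 26.88 = 4.52 percentage points.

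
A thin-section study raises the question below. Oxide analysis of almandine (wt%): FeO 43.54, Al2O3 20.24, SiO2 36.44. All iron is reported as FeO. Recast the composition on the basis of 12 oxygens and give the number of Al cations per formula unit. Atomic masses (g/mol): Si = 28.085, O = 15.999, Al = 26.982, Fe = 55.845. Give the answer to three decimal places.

FeO (M=71.844): mol = 0.60604; Fe = 0.60604, O = 0.60604.
Al2O3 (M=101.961): mol = 0.19851; Al = 0.39702, O = 0.59553.
SiO2 (M=60.083): mol = 0.60649; Si = 0.60649, O = 1.21298.
ΣO = 2.41455; factor = 12/ΣO = 4.96987.
Al apfu = 0.39702 × 4.96987 = 1.973.

1.973 Al apfu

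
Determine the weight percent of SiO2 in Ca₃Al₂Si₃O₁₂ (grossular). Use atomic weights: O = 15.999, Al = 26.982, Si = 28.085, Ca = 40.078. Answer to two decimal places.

40.02 wt%

Formula mass = 450.441 g/mol.
3 Si → 3.0000 mol SiO2 per formula unit; M(SiO2) = 60.083, so SiO2 mass = 180.249 g.
180.249/450.441 × 100 = 40.02 wt%.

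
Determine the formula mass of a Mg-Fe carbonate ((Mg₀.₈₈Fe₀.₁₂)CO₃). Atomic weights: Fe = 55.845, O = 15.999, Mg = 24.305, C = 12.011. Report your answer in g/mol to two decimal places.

Mg: 0.88 × 24.305 = 21.3884
Fe: 0.12 × 55.845 = 6.7014
C: 1 × 12.011 = 12.0110
O: 3 × 15.999 = 47.9970
Summing the contributions gives the formula mass.

88.10 g/mol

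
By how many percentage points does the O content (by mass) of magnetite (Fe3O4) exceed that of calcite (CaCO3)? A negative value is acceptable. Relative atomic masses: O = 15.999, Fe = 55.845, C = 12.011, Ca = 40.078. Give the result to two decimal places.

-20.32 percentage points

O in Fe3O4: molar mass 231.531 g/mol; 4×15.999 = 63.996 g → 27.64 wt%.
O in CaCO3: molar mass 100.086 g/mol; 3×15.999 = 47.997 g → 47.96 wt%.
Difference = 27.64 − 47.96 = -20.32 percentage points.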